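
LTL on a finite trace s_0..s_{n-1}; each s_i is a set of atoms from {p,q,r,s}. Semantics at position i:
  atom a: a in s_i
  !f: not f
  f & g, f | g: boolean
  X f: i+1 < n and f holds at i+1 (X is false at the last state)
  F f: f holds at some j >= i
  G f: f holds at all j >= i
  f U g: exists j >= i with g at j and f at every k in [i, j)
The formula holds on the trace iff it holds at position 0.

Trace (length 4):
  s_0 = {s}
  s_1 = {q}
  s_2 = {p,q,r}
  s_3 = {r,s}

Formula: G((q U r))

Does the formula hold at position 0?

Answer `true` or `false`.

s_0={s}: G((q U r))=False (q U r)=False q=False r=False
s_1={q}: G((q U r))=True (q U r)=True q=True r=False
s_2={p,q,r}: G((q U r))=True (q U r)=True q=True r=True
s_3={r,s}: G((q U r))=True (q U r)=True q=False r=True

Answer: false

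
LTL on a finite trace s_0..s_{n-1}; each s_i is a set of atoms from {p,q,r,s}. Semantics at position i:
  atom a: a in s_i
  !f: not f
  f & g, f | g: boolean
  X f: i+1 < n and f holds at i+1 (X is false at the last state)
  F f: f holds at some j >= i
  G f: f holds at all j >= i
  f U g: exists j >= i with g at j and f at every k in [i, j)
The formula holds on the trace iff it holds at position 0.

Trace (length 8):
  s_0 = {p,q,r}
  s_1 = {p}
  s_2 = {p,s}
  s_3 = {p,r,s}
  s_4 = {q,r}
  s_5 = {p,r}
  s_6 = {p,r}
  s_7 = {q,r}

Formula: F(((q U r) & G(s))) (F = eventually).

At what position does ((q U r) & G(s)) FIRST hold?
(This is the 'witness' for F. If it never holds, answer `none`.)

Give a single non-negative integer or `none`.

Answer: none

Derivation:
s_0={p,q,r}: ((q U r) & G(s))=False (q U r)=True q=True r=True G(s)=False s=False
s_1={p}: ((q U r) & G(s))=False (q U r)=False q=False r=False G(s)=False s=False
s_2={p,s}: ((q U r) & G(s))=False (q U r)=False q=False r=False G(s)=False s=True
s_3={p,r,s}: ((q U r) & G(s))=False (q U r)=True q=False r=True G(s)=False s=True
s_4={q,r}: ((q U r) & G(s))=False (q U r)=True q=True r=True G(s)=False s=False
s_5={p,r}: ((q U r) & G(s))=False (q U r)=True q=False r=True G(s)=False s=False
s_6={p,r}: ((q U r) & G(s))=False (q U r)=True q=False r=True G(s)=False s=False
s_7={q,r}: ((q U r) & G(s))=False (q U r)=True q=True r=True G(s)=False s=False
F(((q U r) & G(s))) does not hold (no witness exists).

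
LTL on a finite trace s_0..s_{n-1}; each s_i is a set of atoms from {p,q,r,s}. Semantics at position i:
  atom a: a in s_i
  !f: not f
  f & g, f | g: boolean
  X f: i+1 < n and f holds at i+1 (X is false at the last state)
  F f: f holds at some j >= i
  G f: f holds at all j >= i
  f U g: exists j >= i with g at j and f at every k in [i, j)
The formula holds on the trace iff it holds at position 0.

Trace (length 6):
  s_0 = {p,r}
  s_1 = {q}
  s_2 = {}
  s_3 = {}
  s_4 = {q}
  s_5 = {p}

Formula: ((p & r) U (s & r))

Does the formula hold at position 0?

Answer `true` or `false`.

s_0={p,r}: ((p & r) U (s & r))=False (p & r)=True p=True r=True (s & r)=False s=False
s_1={q}: ((p & r) U (s & r))=False (p & r)=False p=False r=False (s & r)=False s=False
s_2={}: ((p & r) U (s & r))=False (p & r)=False p=False r=False (s & r)=False s=False
s_3={}: ((p & r) U (s & r))=False (p & r)=False p=False r=False (s & r)=False s=False
s_4={q}: ((p & r) U (s & r))=False (p & r)=False p=False r=False (s & r)=False s=False
s_5={p}: ((p & r) U (s & r))=False (p & r)=False p=True r=False (s & r)=False s=False

Answer: false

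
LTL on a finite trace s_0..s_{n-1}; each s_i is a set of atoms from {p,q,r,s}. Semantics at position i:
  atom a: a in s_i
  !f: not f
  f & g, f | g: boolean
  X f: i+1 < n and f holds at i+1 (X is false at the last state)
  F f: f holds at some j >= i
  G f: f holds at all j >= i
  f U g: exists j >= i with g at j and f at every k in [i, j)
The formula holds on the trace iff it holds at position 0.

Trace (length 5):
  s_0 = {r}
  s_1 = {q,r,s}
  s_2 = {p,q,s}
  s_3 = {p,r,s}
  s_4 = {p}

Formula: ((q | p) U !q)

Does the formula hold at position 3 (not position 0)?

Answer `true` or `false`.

s_0={r}: ((q | p) U !q)=True (q | p)=False q=False p=False !q=True
s_1={q,r,s}: ((q | p) U !q)=True (q | p)=True q=True p=False !q=False
s_2={p,q,s}: ((q | p) U !q)=True (q | p)=True q=True p=True !q=False
s_3={p,r,s}: ((q | p) U !q)=True (q | p)=True q=False p=True !q=True
s_4={p}: ((q | p) U !q)=True (q | p)=True q=False p=True !q=True
Evaluating at position 3: result = True

Answer: true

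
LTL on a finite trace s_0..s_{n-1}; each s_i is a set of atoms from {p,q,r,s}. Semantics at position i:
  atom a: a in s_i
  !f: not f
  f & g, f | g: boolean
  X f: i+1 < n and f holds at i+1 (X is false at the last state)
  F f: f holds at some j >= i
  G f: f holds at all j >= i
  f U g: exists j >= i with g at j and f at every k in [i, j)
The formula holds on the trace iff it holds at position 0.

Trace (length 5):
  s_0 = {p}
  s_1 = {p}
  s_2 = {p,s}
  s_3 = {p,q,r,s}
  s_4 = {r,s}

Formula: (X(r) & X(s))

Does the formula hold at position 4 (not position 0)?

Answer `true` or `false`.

s_0={p}: (X(r) & X(s))=False X(r)=False r=False X(s)=False s=False
s_1={p}: (X(r) & X(s))=False X(r)=False r=False X(s)=True s=False
s_2={p,s}: (X(r) & X(s))=True X(r)=True r=False X(s)=True s=True
s_3={p,q,r,s}: (X(r) & X(s))=True X(r)=True r=True X(s)=True s=True
s_4={r,s}: (X(r) & X(s))=False X(r)=False r=True X(s)=False s=True
Evaluating at position 4: result = False

Answer: false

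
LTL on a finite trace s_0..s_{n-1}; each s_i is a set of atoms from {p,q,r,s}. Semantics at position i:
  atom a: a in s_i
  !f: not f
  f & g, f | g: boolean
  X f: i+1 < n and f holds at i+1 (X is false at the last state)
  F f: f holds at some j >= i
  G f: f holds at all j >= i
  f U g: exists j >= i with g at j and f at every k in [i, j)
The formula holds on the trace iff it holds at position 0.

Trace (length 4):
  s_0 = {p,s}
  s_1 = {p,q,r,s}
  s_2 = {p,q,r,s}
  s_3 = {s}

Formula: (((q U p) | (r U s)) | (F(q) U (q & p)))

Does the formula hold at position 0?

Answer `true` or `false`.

Answer: true

Derivation:
s_0={p,s}: (((q U p) | (r U s)) | (F(q) U (q & p)))=True ((q U p) | (r U s))=True (q U p)=True q=False p=True (r U s)=True r=False s=True (F(q) U (q & p))=True F(q)=True (q & p)=False
s_1={p,q,r,s}: (((q U p) | (r U s)) | (F(q) U (q & p)))=True ((q U p) | (r U s))=True (q U p)=True q=True p=True (r U s)=True r=True s=True (F(q) U (q & p))=True F(q)=True (q & p)=True
s_2={p,q,r,s}: (((q U p) | (r U s)) | (F(q) U (q & p)))=True ((q U p) | (r U s))=True (q U p)=True q=True p=True (r U s)=True r=True s=True (F(q) U (q & p))=True F(q)=True (q & p)=True
s_3={s}: (((q U p) | (r U s)) | (F(q) U (q & p)))=True ((q U p) | (r U s))=True (q U p)=False q=False p=False (r U s)=True r=False s=True (F(q) U (q & p))=False F(q)=False (q & p)=False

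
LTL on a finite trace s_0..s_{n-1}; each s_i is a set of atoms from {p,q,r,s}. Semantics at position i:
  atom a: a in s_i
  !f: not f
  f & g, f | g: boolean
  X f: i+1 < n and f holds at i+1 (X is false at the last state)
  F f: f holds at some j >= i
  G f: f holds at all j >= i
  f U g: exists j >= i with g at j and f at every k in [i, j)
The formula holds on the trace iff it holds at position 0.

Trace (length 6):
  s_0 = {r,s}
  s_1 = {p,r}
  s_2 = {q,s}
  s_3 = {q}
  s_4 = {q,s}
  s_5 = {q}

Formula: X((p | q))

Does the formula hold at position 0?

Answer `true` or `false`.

Answer: true

Derivation:
s_0={r,s}: X((p | q))=True (p | q)=False p=False q=False
s_1={p,r}: X((p | q))=True (p | q)=True p=True q=False
s_2={q,s}: X((p | q))=True (p | q)=True p=False q=True
s_3={q}: X((p | q))=True (p | q)=True p=False q=True
s_4={q,s}: X((p | q))=True (p | q)=True p=False q=True
s_5={q}: X((p | q))=False (p | q)=True p=False q=True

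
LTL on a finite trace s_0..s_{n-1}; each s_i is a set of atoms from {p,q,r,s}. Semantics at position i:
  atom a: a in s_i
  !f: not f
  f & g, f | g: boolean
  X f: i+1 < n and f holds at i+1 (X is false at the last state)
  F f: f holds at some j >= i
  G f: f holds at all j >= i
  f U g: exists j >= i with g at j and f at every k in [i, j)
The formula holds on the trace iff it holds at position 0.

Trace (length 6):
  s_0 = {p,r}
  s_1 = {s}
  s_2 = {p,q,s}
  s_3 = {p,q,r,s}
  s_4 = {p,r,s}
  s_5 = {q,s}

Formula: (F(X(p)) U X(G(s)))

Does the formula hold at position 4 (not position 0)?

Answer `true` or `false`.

Answer: true

Derivation:
s_0={p,r}: (F(X(p)) U X(G(s)))=True F(X(p))=True X(p)=False p=True X(G(s))=True G(s)=False s=False
s_1={s}: (F(X(p)) U X(G(s)))=True F(X(p))=True X(p)=True p=False X(G(s))=True G(s)=True s=True
s_2={p,q,s}: (F(X(p)) U X(G(s)))=True F(X(p))=True X(p)=True p=True X(G(s))=True G(s)=True s=True
s_3={p,q,r,s}: (F(X(p)) U X(G(s)))=True F(X(p))=True X(p)=True p=True X(G(s))=True G(s)=True s=True
s_4={p,r,s}: (F(X(p)) U X(G(s)))=True F(X(p))=False X(p)=False p=True X(G(s))=True G(s)=True s=True
s_5={q,s}: (F(X(p)) U X(G(s)))=False F(X(p))=False X(p)=False p=False X(G(s))=False G(s)=True s=True
Evaluating at position 4: result = True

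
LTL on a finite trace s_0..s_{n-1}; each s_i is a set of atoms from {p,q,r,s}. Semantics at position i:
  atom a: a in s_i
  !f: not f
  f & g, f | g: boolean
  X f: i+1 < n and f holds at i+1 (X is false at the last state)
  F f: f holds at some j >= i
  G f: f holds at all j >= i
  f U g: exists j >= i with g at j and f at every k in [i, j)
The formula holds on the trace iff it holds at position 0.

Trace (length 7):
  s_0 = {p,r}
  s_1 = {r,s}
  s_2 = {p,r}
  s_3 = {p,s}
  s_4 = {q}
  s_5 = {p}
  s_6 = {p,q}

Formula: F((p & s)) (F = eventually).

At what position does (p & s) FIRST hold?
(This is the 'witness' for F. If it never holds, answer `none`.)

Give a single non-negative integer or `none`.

Answer: 3

Derivation:
s_0={p,r}: (p & s)=False p=True s=False
s_1={r,s}: (p & s)=False p=False s=True
s_2={p,r}: (p & s)=False p=True s=False
s_3={p,s}: (p & s)=True p=True s=True
s_4={q}: (p & s)=False p=False s=False
s_5={p}: (p & s)=False p=True s=False
s_6={p,q}: (p & s)=False p=True s=False
F((p & s)) holds; first witness at position 3.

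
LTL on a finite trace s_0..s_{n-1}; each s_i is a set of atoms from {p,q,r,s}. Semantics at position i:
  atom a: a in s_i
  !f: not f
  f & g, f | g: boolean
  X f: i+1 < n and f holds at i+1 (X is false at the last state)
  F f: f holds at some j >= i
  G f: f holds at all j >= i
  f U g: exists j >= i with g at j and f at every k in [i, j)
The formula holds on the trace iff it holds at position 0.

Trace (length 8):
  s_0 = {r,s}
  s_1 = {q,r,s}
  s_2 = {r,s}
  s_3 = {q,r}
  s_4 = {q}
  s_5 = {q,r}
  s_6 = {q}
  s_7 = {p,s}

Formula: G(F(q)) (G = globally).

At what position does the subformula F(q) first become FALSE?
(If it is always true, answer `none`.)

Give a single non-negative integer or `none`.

Answer: 7

Derivation:
s_0={r,s}: F(q)=True q=False
s_1={q,r,s}: F(q)=True q=True
s_2={r,s}: F(q)=True q=False
s_3={q,r}: F(q)=True q=True
s_4={q}: F(q)=True q=True
s_5={q,r}: F(q)=True q=True
s_6={q}: F(q)=True q=True
s_7={p,s}: F(q)=False q=False
G(F(q)) holds globally = False
First violation at position 7.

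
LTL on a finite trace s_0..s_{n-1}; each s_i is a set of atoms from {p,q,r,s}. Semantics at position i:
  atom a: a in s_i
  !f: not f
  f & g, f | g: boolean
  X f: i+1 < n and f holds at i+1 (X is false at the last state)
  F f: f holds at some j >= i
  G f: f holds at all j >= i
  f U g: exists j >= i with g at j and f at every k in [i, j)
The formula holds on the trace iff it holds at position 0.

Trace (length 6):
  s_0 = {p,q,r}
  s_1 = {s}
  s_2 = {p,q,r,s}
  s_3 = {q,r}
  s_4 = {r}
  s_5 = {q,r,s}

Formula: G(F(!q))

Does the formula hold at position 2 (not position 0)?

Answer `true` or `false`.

Answer: false

Derivation:
s_0={p,q,r}: G(F(!q))=False F(!q)=True !q=False q=True
s_1={s}: G(F(!q))=False F(!q)=True !q=True q=False
s_2={p,q,r,s}: G(F(!q))=False F(!q)=True !q=False q=True
s_3={q,r}: G(F(!q))=False F(!q)=True !q=False q=True
s_4={r}: G(F(!q))=False F(!q)=True !q=True q=False
s_5={q,r,s}: G(F(!q))=False F(!q)=False !q=False q=True
Evaluating at position 2: result = False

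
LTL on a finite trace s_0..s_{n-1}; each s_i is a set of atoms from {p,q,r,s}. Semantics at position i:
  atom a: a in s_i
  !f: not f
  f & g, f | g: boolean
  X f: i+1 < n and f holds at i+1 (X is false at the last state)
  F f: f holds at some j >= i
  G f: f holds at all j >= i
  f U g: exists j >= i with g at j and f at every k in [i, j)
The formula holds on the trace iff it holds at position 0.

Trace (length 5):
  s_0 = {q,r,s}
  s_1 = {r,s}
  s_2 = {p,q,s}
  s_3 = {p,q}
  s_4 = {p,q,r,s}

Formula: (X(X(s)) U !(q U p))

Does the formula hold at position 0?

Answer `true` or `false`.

s_0={q,r,s}: (X(X(s)) U !(q U p))=True X(X(s))=True X(s)=True s=True !(q U p)=True (q U p)=False q=True p=False
s_1={r,s}: (X(X(s)) U !(q U p))=True X(X(s))=False X(s)=True s=True !(q U p)=True (q U p)=False q=False p=False
s_2={p,q,s}: (X(X(s)) U !(q U p))=False X(X(s))=True X(s)=False s=True !(q U p)=False (q U p)=True q=True p=True
s_3={p,q}: (X(X(s)) U !(q U p))=False X(X(s))=False X(s)=True s=False !(q U p)=False (q U p)=True q=True p=True
s_4={p,q,r,s}: (X(X(s)) U !(q U p))=False X(X(s))=False X(s)=False s=True !(q U p)=False (q U p)=True q=True p=True

Answer: true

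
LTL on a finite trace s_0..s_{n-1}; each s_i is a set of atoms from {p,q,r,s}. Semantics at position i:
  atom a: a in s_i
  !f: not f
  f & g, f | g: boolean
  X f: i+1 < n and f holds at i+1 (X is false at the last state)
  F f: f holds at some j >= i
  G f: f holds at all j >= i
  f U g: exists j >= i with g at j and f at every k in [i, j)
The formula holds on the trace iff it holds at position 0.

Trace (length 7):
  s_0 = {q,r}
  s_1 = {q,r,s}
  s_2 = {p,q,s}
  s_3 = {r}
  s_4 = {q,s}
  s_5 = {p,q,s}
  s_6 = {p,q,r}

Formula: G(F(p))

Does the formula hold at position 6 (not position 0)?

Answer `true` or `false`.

Answer: true

Derivation:
s_0={q,r}: G(F(p))=True F(p)=True p=False
s_1={q,r,s}: G(F(p))=True F(p)=True p=False
s_2={p,q,s}: G(F(p))=True F(p)=True p=True
s_3={r}: G(F(p))=True F(p)=True p=False
s_4={q,s}: G(F(p))=True F(p)=True p=False
s_5={p,q,s}: G(F(p))=True F(p)=True p=True
s_6={p,q,r}: G(F(p))=True F(p)=True p=True
Evaluating at position 6: result = True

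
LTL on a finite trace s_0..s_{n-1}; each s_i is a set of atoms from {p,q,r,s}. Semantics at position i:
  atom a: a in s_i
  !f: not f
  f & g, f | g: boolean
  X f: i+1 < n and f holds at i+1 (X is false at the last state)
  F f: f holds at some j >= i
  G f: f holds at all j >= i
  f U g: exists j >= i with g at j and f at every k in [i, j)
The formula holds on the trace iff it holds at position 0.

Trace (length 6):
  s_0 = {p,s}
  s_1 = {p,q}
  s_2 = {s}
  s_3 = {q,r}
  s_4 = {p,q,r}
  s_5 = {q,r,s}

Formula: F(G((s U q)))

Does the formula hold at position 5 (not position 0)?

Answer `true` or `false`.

Answer: true

Derivation:
s_0={p,s}: F(G((s U q)))=True G((s U q))=True (s U q)=True s=True q=False
s_1={p,q}: F(G((s U q)))=True G((s U q))=True (s U q)=True s=False q=True
s_2={s}: F(G((s U q)))=True G((s U q))=True (s U q)=True s=True q=False
s_3={q,r}: F(G((s U q)))=True G((s U q))=True (s U q)=True s=False q=True
s_4={p,q,r}: F(G((s U q)))=True G((s U q))=True (s U q)=True s=False q=True
s_5={q,r,s}: F(G((s U q)))=True G((s U q))=True (s U q)=True s=True q=True
Evaluating at position 5: result = True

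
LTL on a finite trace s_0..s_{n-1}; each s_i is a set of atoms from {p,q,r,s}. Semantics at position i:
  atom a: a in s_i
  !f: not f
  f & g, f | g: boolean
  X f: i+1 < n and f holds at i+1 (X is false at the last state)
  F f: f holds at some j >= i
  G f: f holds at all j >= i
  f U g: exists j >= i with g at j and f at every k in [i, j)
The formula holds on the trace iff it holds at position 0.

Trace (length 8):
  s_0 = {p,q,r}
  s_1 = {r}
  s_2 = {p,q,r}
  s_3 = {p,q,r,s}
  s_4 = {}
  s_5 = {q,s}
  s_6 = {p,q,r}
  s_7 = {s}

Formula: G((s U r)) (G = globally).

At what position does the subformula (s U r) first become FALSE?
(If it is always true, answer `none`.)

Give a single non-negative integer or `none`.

s_0={p,q,r}: (s U r)=True s=False r=True
s_1={r}: (s U r)=True s=False r=True
s_2={p,q,r}: (s U r)=True s=False r=True
s_3={p,q,r,s}: (s U r)=True s=True r=True
s_4={}: (s U r)=False s=False r=False
s_5={q,s}: (s U r)=True s=True r=False
s_6={p,q,r}: (s U r)=True s=False r=True
s_7={s}: (s U r)=False s=True r=False
G((s U r)) holds globally = False
First violation at position 4.

Answer: 4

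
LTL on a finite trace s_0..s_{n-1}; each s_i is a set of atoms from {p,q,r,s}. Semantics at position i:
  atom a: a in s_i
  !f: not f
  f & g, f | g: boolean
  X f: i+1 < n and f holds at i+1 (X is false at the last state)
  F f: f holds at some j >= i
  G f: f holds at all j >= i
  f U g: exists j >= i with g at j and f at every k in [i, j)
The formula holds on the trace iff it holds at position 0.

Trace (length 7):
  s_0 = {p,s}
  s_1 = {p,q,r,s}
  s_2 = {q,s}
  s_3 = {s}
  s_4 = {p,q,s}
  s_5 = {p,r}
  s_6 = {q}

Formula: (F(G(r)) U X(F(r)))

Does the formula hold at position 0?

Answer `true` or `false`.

s_0={p,s}: (F(G(r)) U X(F(r)))=True F(G(r))=False G(r)=False r=False X(F(r))=True F(r)=True
s_1={p,q,r,s}: (F(G(r)) U X(F(r)))=True F(G(r))=False G(r)=False r=True X(F(r))=True F(r)=True
s_2={q,s}: (F(G(r)) U X(F(r)))=True F(G(r))=False G(r)=False r=False X(F(r))=True F(r)=True
s_3={s}: (F(G(r)) U X(F(r)))=True F(G(r))=False G(r)=False r=False X(F(r))=True F(r)=True
s_4={p,q,s}: (F(G(r)) U X(F(r)))=True F(G(r))=False G(r)=False r=False X(F(r))=True F(r)=True
s_5={p,r}: (F(G(r)) U X(F(r)))=False F(G(r))=False G(r)=False r=True X(F(r))=False F(r)=True
s_6={q}: (F(G(r)) U X(F(r)))=False F(G(r))=False G(r)=False r=False X(F(r))=False F(r)=False

Answer: true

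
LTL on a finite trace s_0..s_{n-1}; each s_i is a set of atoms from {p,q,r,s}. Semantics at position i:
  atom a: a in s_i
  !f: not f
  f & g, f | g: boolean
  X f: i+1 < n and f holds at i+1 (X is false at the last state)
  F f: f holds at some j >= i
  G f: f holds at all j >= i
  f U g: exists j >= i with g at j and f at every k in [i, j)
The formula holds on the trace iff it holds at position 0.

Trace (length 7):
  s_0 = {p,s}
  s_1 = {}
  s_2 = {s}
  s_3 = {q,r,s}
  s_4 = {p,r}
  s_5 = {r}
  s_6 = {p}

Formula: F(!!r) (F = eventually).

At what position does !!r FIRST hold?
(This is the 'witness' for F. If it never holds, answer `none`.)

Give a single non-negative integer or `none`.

Answer: 3

Derivation:
s_0={p,s}: !!r=False !r=True r=False
s_1={}: !!r=False !r=True r=False
s_2={s}: !!r=False !r=True r=False
s_3={q,r,s}: !!r=True !r=False r=True
s_4={p,r}: !!r=True !r=False r=True
s_5={r}: !!r=True !r=False r=True
s_6={p}: !!r=False !r=True r=False
F(!!r) holds; first witness at position 3.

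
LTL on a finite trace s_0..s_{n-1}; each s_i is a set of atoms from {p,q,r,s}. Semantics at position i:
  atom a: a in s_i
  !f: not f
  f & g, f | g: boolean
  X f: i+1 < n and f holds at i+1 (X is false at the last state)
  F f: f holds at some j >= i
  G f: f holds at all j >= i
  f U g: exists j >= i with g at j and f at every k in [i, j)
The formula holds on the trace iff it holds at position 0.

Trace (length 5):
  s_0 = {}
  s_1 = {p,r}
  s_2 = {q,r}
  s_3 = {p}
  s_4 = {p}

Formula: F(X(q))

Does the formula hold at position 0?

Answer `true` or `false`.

s_0={}: F(X(q))=True X(q)=False q=False
s_1={p,r}: F(X(q))=True X(q)=True q=False
s_2={q,r}: F(X(q))=False X(q)=False q=True
s_3={p}: F(X(q))=False X(q)=False q=False
s_4={p}: F(X(q))=False X(q)=False q=False

Answer: true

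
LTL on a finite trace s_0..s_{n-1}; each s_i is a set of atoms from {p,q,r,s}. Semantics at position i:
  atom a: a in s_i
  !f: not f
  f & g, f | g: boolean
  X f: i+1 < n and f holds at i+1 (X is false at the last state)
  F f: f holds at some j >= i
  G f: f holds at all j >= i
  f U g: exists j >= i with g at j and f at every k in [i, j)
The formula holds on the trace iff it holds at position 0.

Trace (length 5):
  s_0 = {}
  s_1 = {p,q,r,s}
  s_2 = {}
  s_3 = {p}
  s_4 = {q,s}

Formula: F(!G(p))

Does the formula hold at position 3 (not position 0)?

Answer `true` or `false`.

Answer: true

Derivation:
s_0={}: F(!G(p))=True !G(p)=True G(p)=False p=False
s_1={p,q,r,s}: F(!G(p))=True !G(p)=True G(p)=False p=True
s_2={}: F(!G(p))=True !G(p)=True G(p)=False p=False
s_3={p}: F(!G(p))=True !G(p)=True G(p)=False p=True
s_4={q,s}: F(!G(p))=True !G(p)=True G(p)=False p=False
Evaluating at position 3: result = True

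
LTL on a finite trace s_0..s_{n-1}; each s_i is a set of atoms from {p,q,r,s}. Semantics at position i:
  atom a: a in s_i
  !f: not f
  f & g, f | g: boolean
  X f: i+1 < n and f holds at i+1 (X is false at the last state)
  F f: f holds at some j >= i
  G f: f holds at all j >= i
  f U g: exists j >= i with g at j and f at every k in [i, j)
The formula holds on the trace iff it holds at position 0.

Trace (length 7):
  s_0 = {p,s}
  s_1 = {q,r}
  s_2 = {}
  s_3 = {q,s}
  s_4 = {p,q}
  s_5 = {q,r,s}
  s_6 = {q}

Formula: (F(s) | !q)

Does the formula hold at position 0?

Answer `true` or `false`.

Answer: true

Derivation:
s_0={p,s}: (F(s) | !q)=True F(s)=True s=True !q=True q=False
s_1={q,r}: (F(s) | !q)=True F(s)=True s=False !q=False q=True
s_2={}: (F(s) | !q)=True F(s)=True s=False !q=True q=False
s_3={q,s}: (F(s) | !q)=True F(s)=True s=True !q=False q=True
s_4={p,q}: (F(s) | !q)=True F(s)=True s=False !q=False q=True
s_5={q,r,s}: (F(s) | !q)=True F(s)=True s=True !q=False q=True
s_6={q}: (F(s) | !q)=False F(s)=False s=False !q=False q=True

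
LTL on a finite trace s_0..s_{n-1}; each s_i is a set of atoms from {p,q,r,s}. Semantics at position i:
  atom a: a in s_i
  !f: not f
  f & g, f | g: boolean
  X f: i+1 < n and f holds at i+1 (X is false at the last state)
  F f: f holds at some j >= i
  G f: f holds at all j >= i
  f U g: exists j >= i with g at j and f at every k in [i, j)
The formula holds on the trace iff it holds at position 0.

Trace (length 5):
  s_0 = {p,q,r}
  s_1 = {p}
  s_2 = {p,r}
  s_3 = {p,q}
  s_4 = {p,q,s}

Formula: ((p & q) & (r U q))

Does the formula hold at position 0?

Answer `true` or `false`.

s_0={p,q,r}: ((p & q) & (r U q))=True (p & q)=True p=True q=True (r U q)=True r=True
s_1={p}: ((p & q) & (r U q))=False (p & q)=False p=True q=False (r U q)=False r=False
s_2={p,r}: ((p & q) & (r U q))=False (p & q)=False p=True q=False (r U q)=True r=True
s_3={p,q}: ((p & q) & (r U q))=True (p & q)=True p=True q=True (r U q)=True r=False
s_4={p,q,s}: ((p & q) & (r U q))=True (p & q)=True p=True q=True (r U q)=True r=False

Answer: true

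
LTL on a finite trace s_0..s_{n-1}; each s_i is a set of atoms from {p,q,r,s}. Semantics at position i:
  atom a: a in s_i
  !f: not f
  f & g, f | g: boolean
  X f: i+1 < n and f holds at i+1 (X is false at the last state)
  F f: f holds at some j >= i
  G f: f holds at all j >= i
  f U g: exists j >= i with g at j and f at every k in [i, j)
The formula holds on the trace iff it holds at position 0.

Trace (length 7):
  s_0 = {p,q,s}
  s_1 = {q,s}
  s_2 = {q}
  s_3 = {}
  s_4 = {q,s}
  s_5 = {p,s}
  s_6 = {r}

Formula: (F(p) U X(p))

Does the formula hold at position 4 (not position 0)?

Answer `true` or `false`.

s_0={p,q,s}: (F(p) U X(p))=True F(p)=True p=True X(p)=False
s_1={q,s}: (F(p) U X(p))=True F(p)=True p=False X(p)=False
s_2={q}: (F(p) U X(p))=True F(p)=True p=False X(p)=False
s_3={}: (F(p) U X(p))=True F(p)=True p=False X(p)=False
s_4={q,s}: (F(p) U X(p))=True F(p)=True p=False X(p)=True
s_5={p,s}: (F(p) U X(p))=False F(p)=True p=True X(p)=False
s_6={r}: (F(p) U X(p))=False F(p)=False p=False X(p)=False
Evaluating at position 4: result = True

Answer: true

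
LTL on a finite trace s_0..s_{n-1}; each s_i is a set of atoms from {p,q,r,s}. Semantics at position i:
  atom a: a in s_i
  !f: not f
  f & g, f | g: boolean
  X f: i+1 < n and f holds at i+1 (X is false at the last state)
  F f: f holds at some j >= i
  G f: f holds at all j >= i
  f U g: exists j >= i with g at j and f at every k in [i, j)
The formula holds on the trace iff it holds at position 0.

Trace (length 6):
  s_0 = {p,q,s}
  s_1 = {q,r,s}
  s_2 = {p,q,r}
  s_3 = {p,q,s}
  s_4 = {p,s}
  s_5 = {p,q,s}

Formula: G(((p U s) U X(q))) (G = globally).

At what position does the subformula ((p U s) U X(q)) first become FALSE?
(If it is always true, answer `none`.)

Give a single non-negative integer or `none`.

Answer: 5

Derivation:
s_0={p,q,s}: ((p U s) U X(q))=True (p U s)=True p=True s=True X(q)=True q=True
s_1={q,r,s}: ((p U s) U X(q))=True (p U s)=True p=False s=True X(q)=True q=True
s_2={p,q,r}: ((p U s) U X(q))=True (p U s)=True p=True s=False X(q)=True q=True
s_3={p,q,s}: ((p U s) U X(q))=True (p U s)=True p=True s=True X(q)=False q=True
s_4={p,s}: ((p U s) U X(q))=True (p U s)=True p=True s=True X(q)=True q=False
s_5={p,q,s}: ((p U s) U X(q))=False (p U s)=True p=True s=True X(q)=False q=True
G(((p U s) U X(q))) holds globally = False
First violation at position 5.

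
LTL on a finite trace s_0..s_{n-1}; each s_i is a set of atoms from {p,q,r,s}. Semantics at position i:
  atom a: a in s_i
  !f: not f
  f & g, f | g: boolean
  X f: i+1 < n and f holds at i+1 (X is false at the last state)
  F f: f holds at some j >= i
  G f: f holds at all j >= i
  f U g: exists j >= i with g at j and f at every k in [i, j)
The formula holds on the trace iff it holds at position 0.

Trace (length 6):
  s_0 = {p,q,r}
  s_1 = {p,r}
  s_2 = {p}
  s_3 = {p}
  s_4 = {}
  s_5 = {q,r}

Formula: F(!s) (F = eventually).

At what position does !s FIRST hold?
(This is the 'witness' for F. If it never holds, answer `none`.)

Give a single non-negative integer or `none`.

Answer: 0

Derivation:
s_0={p,q,r}: !s=True s=False
s_1={p,r}: !s=True s=False
s_2={p}: !s=True s=False
s_3={p}: !s=True s=False
s_4={}: !s=True s=False
s_5={q,r}: !s=True s=False
F(!s) holds; first witness at position 0.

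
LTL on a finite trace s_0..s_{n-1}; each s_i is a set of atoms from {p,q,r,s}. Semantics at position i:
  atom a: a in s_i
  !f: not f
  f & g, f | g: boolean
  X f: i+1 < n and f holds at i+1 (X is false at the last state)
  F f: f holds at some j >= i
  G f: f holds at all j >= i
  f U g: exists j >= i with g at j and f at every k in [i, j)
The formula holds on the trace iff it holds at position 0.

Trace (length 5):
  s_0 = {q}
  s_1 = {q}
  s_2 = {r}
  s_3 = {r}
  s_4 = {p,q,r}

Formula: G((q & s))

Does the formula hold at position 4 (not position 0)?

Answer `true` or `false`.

Answer: false

Derivation:
s_0={q}: G((q & s))=False (q & s)=False q=True s=False
s_1={q}: G((q & s))=False (q & s)=False q=True s=False
s_2={r}: G((q & s))=False (q & s)=False q=False s=False
s_3={r}: G((q & s))=False (q & s)=False q=False s=False
s_4={p,q,r}: G((q & s))=False (q & s)=False q=True s=False
Evaluating at position 4: result = False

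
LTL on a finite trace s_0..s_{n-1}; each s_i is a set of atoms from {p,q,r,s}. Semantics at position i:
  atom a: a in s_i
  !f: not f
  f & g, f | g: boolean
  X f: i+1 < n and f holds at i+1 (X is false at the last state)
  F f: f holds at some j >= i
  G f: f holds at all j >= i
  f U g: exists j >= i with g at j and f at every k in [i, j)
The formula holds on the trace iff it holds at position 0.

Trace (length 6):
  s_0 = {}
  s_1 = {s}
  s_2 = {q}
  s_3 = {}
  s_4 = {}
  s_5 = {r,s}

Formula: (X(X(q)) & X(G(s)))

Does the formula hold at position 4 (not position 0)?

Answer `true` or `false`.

Answer: false

Derivation:
s_0={}: (X(X(q)) & X(G(s)))=False X(X(q))=True X(q)=False q=False X(G(s))=False G(s)=False s=False
s_1={s}: (X(X(q)) & X(G(s)))=False X(X(q))=False X(q)=True q=False X(G(s))=False G(s)=False s=True
s_2={q}: (X(X(q)) & X(G(s)))=False X(X(q))=False X(q)=False q=True X(G(s))=False G(s)=False s=False
s_3={}: (X(X(q)) & X(G(s)))=False X(X(q))=False X(q)=False q=False X(G(s))=False G(s)=False s=False
s_4={}: (X(X(q)) & X(G(s)))=False X(X(q))=False X(q)=False q=False X(G(s))=True G(s)=False s=False
s_5={r,s}: (X(X(q)) & X(G(s)))=False X(X(q))=False X(q)=False q=False X(G(s))=False G(s)=True s=True
Evaluating at position 4: result = False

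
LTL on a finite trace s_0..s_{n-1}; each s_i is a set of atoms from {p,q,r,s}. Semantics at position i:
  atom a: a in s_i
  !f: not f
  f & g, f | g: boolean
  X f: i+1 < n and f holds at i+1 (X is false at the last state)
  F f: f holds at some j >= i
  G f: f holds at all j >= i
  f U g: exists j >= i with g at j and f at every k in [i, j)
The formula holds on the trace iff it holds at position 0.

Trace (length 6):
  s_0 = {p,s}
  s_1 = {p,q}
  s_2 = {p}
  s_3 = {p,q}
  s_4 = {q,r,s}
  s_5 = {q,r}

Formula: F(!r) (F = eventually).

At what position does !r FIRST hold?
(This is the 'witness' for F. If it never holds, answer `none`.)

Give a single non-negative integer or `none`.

s_0={p,s}: !r=True r=False
s_1={p,q}: !r=True r=False
s_2={p}: !r=True r=False
s_3={p,q}: !r=True r=False
s_4={q,r,s}: !r=False r=True
s_5={q,r}: !r=False r=True
F(!r) holds; first witness at position 0.

Answer: 0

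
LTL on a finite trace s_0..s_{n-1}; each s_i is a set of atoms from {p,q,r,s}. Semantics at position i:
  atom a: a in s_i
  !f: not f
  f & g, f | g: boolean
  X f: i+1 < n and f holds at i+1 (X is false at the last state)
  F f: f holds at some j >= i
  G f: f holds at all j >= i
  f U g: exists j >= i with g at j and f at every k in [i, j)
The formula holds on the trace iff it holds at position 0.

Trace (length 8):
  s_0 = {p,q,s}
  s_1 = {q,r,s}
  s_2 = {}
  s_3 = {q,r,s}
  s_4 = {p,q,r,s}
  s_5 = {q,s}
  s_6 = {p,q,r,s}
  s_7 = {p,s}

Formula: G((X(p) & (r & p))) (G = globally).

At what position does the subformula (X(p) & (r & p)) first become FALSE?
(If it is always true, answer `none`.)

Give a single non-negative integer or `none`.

s_0={p,q,s}: (X(p) & (r & p))=False X(p)=False p=True (r & p)=False r=False
s_1={q,r,s}: (X(p) & (r & p))=False X(p)=False p=False (r & p)=False r=True
s_2={}: (X(p) & (r & p))=False X(p)=False p=False (r & p)=False r=False
s_3={q,r,s}: (X(p) & (r & p))=False X(p)=True p=False (r & p)=False r=True
s_4={p,q,r,s}: (X(p) & (r & p))=False X(p)=False p=True (r & p)=True r=True
s_5={q,s}: (X(p) & (r & p))=False X(p)=True p=False (r & p)=False r=False
s_6={p,q,r,s}: (X(p) & (r & p))=True X(p)=True p=True (r & p)=True r=True
s_7={p,s}: (X(p) & (r & p))=False X(p)=False p=True (r & p)=False r=False
G((X(p) & (r & p))) holds globally = False
First violation at position 0.

Answer: 0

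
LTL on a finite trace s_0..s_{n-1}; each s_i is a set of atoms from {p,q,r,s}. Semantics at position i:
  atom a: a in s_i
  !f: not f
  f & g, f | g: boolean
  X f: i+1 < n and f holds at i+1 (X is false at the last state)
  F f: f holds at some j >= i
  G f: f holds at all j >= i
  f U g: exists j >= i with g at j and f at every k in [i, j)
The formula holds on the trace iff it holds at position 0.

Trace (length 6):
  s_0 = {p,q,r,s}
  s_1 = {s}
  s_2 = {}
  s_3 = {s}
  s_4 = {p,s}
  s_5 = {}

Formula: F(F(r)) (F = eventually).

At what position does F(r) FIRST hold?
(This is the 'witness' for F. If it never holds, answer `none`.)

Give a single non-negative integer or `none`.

s_0={p,q,r,s}: F(r)=True r=True
s_1={s}: F(r)=False r=False
s_2={}: F(r)=False r=False
s_3={s}: F(r)=False r=False
s_4={p,s}: F(r)=False r=False
s_5={}: F(r)=False r=False
F(F(r)) holds; first witness at position 0.

Answer: 0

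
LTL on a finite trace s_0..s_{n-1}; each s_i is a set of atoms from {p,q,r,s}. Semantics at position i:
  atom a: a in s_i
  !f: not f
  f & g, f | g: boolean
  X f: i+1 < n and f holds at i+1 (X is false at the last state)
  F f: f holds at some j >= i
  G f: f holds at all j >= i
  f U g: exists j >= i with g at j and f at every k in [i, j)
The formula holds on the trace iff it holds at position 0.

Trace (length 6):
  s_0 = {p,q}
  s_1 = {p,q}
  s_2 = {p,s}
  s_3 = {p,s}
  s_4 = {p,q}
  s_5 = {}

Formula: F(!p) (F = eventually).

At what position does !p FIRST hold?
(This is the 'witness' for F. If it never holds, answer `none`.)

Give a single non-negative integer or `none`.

Answer: 5

Derivation:
s_0={p,q}: !p=False p=True
s_1={p,q}: !p=False p=True
s_2={p,s}: !p=False p=True
s_3={p,s}: !p=False p=True
s_4={p,q}: !p=False p=True
s_5={}: !p=True p=False
F(!p) holds; first witness at position 5.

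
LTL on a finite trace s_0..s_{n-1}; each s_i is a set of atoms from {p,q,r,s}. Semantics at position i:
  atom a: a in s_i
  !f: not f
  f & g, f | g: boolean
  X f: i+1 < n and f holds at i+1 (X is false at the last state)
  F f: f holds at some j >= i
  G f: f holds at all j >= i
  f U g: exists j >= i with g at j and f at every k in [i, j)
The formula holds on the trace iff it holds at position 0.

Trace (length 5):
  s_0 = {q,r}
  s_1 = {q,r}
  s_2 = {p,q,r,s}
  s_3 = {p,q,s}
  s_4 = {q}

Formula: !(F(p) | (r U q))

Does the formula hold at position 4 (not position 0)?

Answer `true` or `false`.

Answer: false

Derivation:
s_0={q,r}: !(F(p) | (r U q))=False (F(p) | (r U q))=True F(p)=True p=False (r U q)=True r=True q=True
s_1={q,r}: !(F(p) | (r U q))=False (F(p) | (r U q))=True F(p)=True p=False (r U q)=True r=True q=True
s_2={p,q,r,s}: !(F(p) | (r U q))=False (F(p) | (r U q))=True F(p)=True p=True (r U q)=True r=True q=True
s_3={p,q,s}: !(F(p) | (r U q))=False (F(p) | (r U q))=True F(p)=True p=True (r U q)=True r=False q=True
s_4={q}: !(F(p) | (r U q))=False (F(p) | (r U q))=True F(p)=False p=False (r U q)=True r=False q=True
Evaluating at position 4: result = False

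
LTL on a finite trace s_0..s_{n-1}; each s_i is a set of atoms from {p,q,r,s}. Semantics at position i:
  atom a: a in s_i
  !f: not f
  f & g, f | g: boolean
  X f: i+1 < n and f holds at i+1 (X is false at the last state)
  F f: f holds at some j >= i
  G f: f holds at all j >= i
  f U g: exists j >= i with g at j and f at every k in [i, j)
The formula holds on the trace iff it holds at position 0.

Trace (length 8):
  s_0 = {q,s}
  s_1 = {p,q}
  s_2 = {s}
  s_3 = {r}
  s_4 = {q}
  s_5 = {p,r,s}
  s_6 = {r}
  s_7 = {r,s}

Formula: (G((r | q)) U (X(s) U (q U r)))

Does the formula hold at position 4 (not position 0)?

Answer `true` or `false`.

s_0={q,s}: (G((r | q)) U (X(s) U (q U r)))=False G((r | q))=False (r | q)=True r=False q=True (X(s) U (q U r))=False X(s)=False s=True (q U r)=False
s_1={p,q}: (G((r | q)) U (X(s) U (q U r)))=False G((r | q))=False (r | q)=True r=False q=True (X(s) U (q U r))=False X(s)=True s=False (q U r)=False
s_2={s}: (G((r | q)) U (X(s) U (q U r)))=False G((r | q))=False (r | q)=False r=False q=False (X(s) U (q U r))=False X(s)=False s=True (q U r)=False
s_3={r}: (G((r | q)) U (X(s) U (q U r)))=True G((r | q))=True (r | q)=True r=True q=False (X(s) U (q U r))=True X(s)=False s=False (q U r)=True
s_4={q}: (G((r | q)) U (X(s) U (q U r)))=True G((r | q))=True (r | q)=True r=False q=True (X(s) U (q U r))=True X(s)=True s=False (q U r)=True
s_5={p,r,s}: (G((r | q)) U (X(s) U (q U r)))=True G((r | q))=True (r | q)=True r=True q=False (X(s) U (q U r))=True X(s)=False s=True (q U r)=True
s_6={r}: (G((r | q)) U (X(s) U (q U r)))=True G((r | q))=True (r | q)=True r=True q=False (X(s) U (q U r))=True X(s)=True s=False (q U r)=True
s_7={r,s}: (G((r | q)) U (X(s) U (q U r)))=True G((r | q))=True (r | q)=True r=True q=False (X(s) U (q U r))=True X(s)=False s=True (q U r)=True
Evaluating at position 4: result = True

Answer: true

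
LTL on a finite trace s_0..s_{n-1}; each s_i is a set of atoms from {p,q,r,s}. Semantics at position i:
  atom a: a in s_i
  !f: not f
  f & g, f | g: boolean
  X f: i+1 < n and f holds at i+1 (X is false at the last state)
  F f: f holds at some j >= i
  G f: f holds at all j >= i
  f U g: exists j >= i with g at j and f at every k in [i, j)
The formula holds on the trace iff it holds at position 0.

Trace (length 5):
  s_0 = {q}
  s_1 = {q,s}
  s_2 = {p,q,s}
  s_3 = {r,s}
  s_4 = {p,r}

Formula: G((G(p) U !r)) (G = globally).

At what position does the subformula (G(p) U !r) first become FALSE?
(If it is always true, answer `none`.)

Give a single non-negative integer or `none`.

s_0={q}: (G(p) U !r)=True G(p)=False p=False !r=True r=False
s_1={q,s}: (G(p) U !r)=True G(p)=False p=False !r=True r=False
s_2={p,q,s}: (G(p) U !r)=True G(p)=False p=True !r=True r=False
s_3={r,s}: (G(p) U !r)=False G(p)=False p=False !r=False r=True
s_4={p,r}: (G(p) U !r)=False G(p)=True p=True !r=False r=True
G((G(p) U !r)) holds globally = False
First violation at position 3.

Answer: 3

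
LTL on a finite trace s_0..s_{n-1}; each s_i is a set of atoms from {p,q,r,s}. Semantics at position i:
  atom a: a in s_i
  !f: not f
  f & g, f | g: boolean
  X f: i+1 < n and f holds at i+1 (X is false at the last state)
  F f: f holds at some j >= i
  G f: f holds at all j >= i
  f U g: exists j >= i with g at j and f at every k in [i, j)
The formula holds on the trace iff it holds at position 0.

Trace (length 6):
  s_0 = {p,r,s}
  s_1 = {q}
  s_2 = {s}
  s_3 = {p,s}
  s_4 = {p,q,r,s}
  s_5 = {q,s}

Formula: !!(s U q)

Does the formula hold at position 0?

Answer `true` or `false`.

s_0={p,r,s}: !!(s U q)=True !(s U q)=False (s U q)=True s=True q=False
s_1={q}: !!(s U q)=True !(s U q)=False (s U q)=True s=False q=True
s_2={s}: !!(s U q)=True !(s U q)=False (s U q)=True s=True q=False
s_3={p,s}: !!(s U q)=True !(s U q)=False (s U q)=True s=True q=False
s_4={p,q,r,s}: !!(s U q)=True !(s U q)=False (s U q)=True s=True q=True
s_5={q,s}: !!(s U q)=True !(s U q)=False (s U q)=True s=True q=True

Answer: true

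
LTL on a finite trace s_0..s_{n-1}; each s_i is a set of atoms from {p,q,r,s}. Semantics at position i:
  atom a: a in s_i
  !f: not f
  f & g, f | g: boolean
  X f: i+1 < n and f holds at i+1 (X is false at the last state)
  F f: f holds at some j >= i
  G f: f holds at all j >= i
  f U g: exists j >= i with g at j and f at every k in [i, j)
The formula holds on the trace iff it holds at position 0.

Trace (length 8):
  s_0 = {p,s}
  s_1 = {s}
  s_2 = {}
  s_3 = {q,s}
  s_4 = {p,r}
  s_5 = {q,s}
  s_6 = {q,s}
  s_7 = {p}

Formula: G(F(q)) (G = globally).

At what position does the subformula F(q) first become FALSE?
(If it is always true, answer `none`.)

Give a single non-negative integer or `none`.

Answer: 7

Derivation:
s_0={p,s}: F(q)=True q=False
s_1={s}: F(q)=True q=False
s_2={}: F(q)=True q=False
s_3={q,s}: F(q)=True q=True
s_4={p,r}: F(q)=True q=False
s_5={q,s}: F(q)=True q=True
s_6={q,s}: F(q)=True q=True
s_7={p}: F(q)=False q=False
G(F(q)) holds globally = False
First violation at position 7.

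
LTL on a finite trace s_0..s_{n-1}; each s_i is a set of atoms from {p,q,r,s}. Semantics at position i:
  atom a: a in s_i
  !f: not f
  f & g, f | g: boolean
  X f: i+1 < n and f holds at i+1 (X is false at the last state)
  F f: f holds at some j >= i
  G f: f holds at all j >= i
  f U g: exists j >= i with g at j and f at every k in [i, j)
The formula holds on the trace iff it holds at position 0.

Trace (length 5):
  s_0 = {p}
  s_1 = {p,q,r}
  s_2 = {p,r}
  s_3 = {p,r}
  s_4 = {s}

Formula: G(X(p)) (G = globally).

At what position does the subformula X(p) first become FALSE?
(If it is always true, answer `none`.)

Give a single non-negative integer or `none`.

Answer: 3

Derivation:
s_0={p}: X(p)=True p=True
s_1={p,q,r}: X(p)=True p=True
s_2={p,r}: X(p)=True p=True
s_3={p,r}: X(p)=False p=True
s_4={s}: X(p)=False p=False
G(X(p)) holds globally = False
First violation at position 3.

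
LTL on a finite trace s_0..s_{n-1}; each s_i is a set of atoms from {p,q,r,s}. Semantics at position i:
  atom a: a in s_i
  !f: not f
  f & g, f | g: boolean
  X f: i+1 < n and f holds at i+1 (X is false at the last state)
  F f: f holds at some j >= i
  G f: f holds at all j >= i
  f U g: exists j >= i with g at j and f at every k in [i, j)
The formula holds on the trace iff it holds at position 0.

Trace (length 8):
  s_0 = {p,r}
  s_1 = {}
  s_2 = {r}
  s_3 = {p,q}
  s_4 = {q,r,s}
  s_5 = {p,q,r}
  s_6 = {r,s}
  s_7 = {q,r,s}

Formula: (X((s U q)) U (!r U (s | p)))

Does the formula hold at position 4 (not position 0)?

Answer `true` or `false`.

Answer: true

Derivation:
s_0={p,r}: (X((s U q)) U (!r U (s | p)))=True X((s U q))=False (s U q)=False s=False q=False (!r U (s | p))=True !r=False r=True (s | p)=True p=True
s_1={}: (X((s U q)) U (!r U (s | p)))=False X((s U q))=False (s U q)=False s=False q=False (!r U (s | p))=False !r=True r=False (s | p)=False p=False
s_2={r}: (X((s U q)) U (!r U (s | p)))=True X((s U q))=True (s U q)=False s=False q=False (!r U (s | p))=False !r=False r=True (s | p)=False p=False
s_3={p,q}: (X((s U q)) U (!r U (s | p)))=True X((s U q))=True (s U q)=True s=False q=True (!r U (s | p))=True !r=True r=False (s | p)=True p=True
s_4={q,r,s}: (X((s U q)) U (!r U (s | p)))=True X((s U q))=True (s U q)=True s=True q=True (!r U (s | p))=True !r=False r=True (s | p)=True p=False
s_5={p,q,r}: (X((s U q)) U (!r U (s | p)))=True X((s U q))=True (s U q)=True s=False q=True (!r U (s | p))=True !r=False r=True (s | p)=True p=True
s_6={r,s}: (X((s U q)) U (!r U (s | p)))=True X((s U q))=True (s U q)=True s=True q=False (!r U (s | p))=True !r=False r=True (s | p)=True p=False
s_7={q,r,s}: (X((s U q)) U (!r U (s | p)))=True X((s U q))=False (s U q)=True s=True q=True (!r U (s | p))=True !r=False r=True (s | p)=True p=False
Evaluating at position 4: result = True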